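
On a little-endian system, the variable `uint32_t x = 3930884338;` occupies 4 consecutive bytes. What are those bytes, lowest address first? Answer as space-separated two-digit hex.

3930884338 in hexadecimal, padded to 32 bits, is 0xEA4C88F2.
Split into bytes (most-significant first): EA 4C 88 F2.
In little-endian order the low byte comes first in memory.
So at ascending addresses the bytes are F2 88 4C EA.

F2 88 4C EA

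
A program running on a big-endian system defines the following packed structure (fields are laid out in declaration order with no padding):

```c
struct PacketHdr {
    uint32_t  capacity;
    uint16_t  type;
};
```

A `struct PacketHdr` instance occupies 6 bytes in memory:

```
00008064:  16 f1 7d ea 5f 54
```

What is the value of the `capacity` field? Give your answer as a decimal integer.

`capacity` is the first field, at byte offset 0, occupying 4 bytes.
Bytes at offsets 0..3: 16 F1 7D EA.
Big-endian: lowest address holds the most-significant byte.
The bytes are already most-significant first: 0x16F17DEA.
0x16F17DEA = 384925162.

384925162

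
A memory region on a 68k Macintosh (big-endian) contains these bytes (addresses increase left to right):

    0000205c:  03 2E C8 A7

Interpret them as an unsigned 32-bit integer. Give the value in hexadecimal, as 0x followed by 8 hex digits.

0x032EC8A7

Big-endian stores the most-significant byte at the lowest address.
The bytes are already most-significant first: 0x032EC8A7.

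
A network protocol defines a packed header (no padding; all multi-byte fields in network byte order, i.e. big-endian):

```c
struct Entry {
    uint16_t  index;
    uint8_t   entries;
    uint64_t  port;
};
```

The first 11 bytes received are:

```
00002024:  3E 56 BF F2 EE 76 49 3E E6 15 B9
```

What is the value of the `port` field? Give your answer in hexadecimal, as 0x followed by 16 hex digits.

0xF2EE76493EE615B9

`port` follows `index` (2 B), `entries` (1 B), so it starts at offset 2 + 1 = 3 and occupies 8 bytes.
Bytes at offsets 3..10: F2 EE 76 49 3E E6 15 B9.
Big-endian stores the most-significant byte at the lowest address.
The bytes are already most-significant first: 0xF2EE76493EE615B9.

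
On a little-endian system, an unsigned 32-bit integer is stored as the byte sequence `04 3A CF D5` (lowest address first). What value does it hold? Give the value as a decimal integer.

Little-endian stores the least-significant byte at the lowest address.
Reassemble most-significant byte first: D5 CF 3A 04 → 0xD5CF3A04.
0xD5CF3A04 = 3587127812.

3587127812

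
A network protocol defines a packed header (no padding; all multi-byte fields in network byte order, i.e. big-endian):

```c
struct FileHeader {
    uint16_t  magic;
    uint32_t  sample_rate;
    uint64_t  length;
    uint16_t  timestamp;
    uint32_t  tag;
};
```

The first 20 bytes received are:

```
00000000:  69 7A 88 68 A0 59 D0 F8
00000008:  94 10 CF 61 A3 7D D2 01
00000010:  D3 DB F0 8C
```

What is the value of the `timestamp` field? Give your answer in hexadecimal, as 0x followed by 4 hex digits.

0xD201

`timestamp` follows `magic` (2 B), `sample_rate` (4 B), `length` (8 B), so it starts at offset 2 + 4 + 8 = 14 and occupies 2 bytes.
Bytes at offsets 14..15: D2 01.
Big-endian stores the most-significant byte at the lowest address.
The bytes are already most-significant first: 0xD201.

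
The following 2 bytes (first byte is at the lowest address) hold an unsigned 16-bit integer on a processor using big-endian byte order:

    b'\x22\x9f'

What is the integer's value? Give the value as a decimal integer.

8863

Big-endian: lowest address holds the most-significant byte.
The bytes are already most-significant first: 0x229F.
0x229F = 8863.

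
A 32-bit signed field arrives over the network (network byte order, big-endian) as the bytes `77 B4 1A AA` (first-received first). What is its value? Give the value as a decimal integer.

2008292010

In big-endian order the high byte comes first in memory.
The bytes are already most-significant first: 0x77B41AAA.
0x77B41AAA = 2008292010.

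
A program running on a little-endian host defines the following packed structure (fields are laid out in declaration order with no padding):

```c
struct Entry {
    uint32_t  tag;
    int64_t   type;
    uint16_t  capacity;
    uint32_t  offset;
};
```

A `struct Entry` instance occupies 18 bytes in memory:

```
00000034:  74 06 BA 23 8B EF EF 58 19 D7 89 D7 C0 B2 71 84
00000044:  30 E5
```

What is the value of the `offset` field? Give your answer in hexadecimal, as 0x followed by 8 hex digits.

`offset` follows `tag` (4 B), `type` (8 B), `capacity` (2 B), so it starts at offset 4 + 8 + 2 = 14 and occupies 4 bytes.
Bytes at offsets 14..17: 71 84 30 E5.
Little-endian: lowest address holds the least-significant byte.
Reassemble most-significant byte first: E5 30 84 71 → 0xE5308471.

0xE5308471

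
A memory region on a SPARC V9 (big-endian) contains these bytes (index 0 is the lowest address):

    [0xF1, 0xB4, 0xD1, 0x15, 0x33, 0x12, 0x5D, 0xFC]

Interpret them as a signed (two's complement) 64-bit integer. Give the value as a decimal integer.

Big-endian stores the most-significant byte at the lowest address.
The bytes are already most-significant first: 0xF1B4D11533125DFC.
Top bit is set, so as a signed 64-bit value this is 0xF1B4D11533125DFC − 2^64 = -1029968525779640836.

-1029968525779640836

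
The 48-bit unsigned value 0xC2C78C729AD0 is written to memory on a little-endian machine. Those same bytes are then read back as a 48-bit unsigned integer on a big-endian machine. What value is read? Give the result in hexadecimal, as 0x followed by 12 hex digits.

Stored little-endian, the bytes at ascending addresses are D0 9A 72 8C C7 C2.
Read back as big-endian, the last byte is least significant, giving 0xD09A728CC7C2.

0xD09A728CC7C2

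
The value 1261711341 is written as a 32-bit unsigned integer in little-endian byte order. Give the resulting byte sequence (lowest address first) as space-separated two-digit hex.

ED 2F 34 4B

1261711341 in hexadecimal, padded to 32 bits, is 0x4B342FED.
Split into bytes (most-significant first): 4B 34 2F ED.
Little-endian stores the least-significant byte at the lowest address.
So at ascending addresses the bytes are ED 2F 34 4B.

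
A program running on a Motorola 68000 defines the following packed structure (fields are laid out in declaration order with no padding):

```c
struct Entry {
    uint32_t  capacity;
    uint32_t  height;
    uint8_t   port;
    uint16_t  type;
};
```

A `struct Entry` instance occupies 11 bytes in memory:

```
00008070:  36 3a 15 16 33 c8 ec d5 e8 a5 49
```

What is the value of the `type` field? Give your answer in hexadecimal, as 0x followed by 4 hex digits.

`type` follows `capacity` (4 B), `height` (4 B), `port` (1 B), so it starts at offset 4 + 4 + 1 = 9 and occupies 2 bytes.
Bytes at offsets 9..10: A5 49.
Big-endian stores the most-significant byte at the lowest address.
The bytes are already most-significant first: 0xA549.

0xA549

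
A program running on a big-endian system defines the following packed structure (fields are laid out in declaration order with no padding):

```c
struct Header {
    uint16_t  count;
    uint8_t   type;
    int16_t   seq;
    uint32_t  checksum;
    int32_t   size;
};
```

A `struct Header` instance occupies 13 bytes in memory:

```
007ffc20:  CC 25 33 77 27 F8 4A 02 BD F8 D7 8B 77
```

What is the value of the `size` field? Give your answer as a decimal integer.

`size` follows `count` (2 B), `type` (1 B), `seq` (2 B), `checksum` (4 B), so it starts at offset 2 + 1 + 2 + 4 = 9 and occupies 4 bytes.
Bytes at offsets 9..12: F8 D7 8B 77.
Big-endian: lowest address holds the most-significant byte.
The bytes are already most-significant first: 0xF8D78B77.
Top bit is set, so as a signed 32-bit value this is 0xF8D78B77 − 2^32 = -120091785.

-120091785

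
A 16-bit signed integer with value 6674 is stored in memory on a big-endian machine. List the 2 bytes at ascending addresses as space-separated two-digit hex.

6674 in hexadecimal, padded to 16 bits, is 0x1A12.
Split into bytes (most-significant first): 1A 12.
In big-endian order the high byte comes first in memory.
So the memory order matches the most-significant-first order: 1A 12.

1A 12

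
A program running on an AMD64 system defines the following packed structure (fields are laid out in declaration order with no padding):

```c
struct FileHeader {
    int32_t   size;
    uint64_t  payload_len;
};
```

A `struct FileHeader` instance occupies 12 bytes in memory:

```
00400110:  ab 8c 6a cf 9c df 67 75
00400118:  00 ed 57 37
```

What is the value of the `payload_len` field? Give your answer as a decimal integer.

`payload_len` follows `size` (4 bytes), so it starts at byte offset 4 and occupies 8 bytes.
Bytes at offsets 4..11: 9C DF 67 75 00 ED 57 37.
Little-endian: lowest address holds the least-significant byte.
Reassemble most-significant byte first: 37 57 ED 00 75 67 DF 9C → 0x3757ED007567DF9C.
0x3757ED007567DF9C = 3987916581285388188.

3987916581285388188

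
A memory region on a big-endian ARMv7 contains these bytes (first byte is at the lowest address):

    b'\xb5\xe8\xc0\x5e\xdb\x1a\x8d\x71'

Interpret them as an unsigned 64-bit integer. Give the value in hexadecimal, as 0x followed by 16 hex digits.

0xB5E8C05EDB1A8D71

Big-endian: lowest address holds the most-significant byte.
The bytes are already most-significant first: 0xB5E8C05EDB1A8D71.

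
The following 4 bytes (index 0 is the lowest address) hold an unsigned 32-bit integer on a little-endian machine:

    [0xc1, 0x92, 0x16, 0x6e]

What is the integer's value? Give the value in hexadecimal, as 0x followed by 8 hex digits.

0x6E1692C1

Little-endian stores the least-significant byte at the lowest address.
Reassemble most-significant byte first: 6E 16 92 C1 → 0x6E1692C1.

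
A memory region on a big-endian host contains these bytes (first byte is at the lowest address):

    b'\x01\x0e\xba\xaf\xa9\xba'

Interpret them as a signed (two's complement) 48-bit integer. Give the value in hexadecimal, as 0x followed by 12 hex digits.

0x010EBAAFA9BA

Big-endian: lowest address holds the most-significant byte.
The bytes are already most-significant first: 0x010EBAAFA9BA.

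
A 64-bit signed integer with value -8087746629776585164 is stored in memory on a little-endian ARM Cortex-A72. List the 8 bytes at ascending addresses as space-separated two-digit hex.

34 CE CD 7A 4A 8D C2 8F

Two's complement of -8087746629776585164 in 64 bits: 8087746629776585164 = 0x703D72B5853231CC; invert → 0x8FC28D4A7ACDCE33; add 1 → 0x8FC28D4A7ACDCE34.
Split into bytes (most-significant first): 8F C2 8D 4A 7A CD CE 34.
Little-endian stores the least-significant byte at the lowest address.
So at ascending addresses the bytes are 34 CE CD 7A 4A 8D C2 8F.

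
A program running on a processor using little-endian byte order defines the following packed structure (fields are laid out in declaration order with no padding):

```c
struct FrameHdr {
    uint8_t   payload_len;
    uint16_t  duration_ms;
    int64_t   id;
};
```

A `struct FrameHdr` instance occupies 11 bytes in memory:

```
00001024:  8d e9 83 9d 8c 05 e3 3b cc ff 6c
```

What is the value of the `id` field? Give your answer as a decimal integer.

7854220832741362845

`id` follows `payload_len` (1 B), `duration_ms` (2 B), so it starts at offset 1 + 2 = 3 and occupies 8 bytes.
Bytes at offsets 3..10: 9D 8C 05 E3 3B CC FF 6C.
Little-endian stores the least-significant byte at the lowest address.
Reassemble most-significant byte first: 6C FF CC 3B E3 05 8C 9D → 0x6CFFCC3BE3058C9D.
0x6CFFCC3BE3058C9D = 7854220832741362845.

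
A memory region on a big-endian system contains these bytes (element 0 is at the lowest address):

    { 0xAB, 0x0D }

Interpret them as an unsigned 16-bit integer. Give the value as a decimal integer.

Big-endian stores the most-significant byte at the lowest address.
The bytes are already most-significant first: 0xAB0D.
0xAB0D = 43789.

43789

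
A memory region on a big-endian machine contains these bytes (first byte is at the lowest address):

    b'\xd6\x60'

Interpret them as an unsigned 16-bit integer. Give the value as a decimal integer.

54880

Big-endian: lowest address holds the most-significant byte.
The bytes are already most-significant first: 0xD660.
0xD660 = 54880.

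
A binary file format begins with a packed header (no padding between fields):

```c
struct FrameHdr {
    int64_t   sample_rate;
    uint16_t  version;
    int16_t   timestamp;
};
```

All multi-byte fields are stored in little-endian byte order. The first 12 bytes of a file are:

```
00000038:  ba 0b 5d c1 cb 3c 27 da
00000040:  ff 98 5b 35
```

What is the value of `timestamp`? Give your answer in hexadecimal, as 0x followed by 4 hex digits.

0x355B

`timestamp` follows `sample_rate` (8 B), `version` (2 B), so it starts at offset 8 + 2 = 10 and occupies 2 bytes.
Bytes at offsets 10..11: 5B 35.
In little-endian order the low byte comes first in memory.
Reassemble most-significant byte first: 35 5B → 0x355B.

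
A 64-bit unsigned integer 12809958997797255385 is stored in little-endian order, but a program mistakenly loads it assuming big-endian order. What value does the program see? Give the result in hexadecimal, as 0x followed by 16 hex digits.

12809958997797255385 in 64-bit hexadecimal is 0xB1C61DD6A30638D9.
Stored little-endian, the bytes at ascending addresses are D9 38 06 A3 D6 1D C6 B1.
Read back as big-endian, the last byte is least significant, giving 0xD93806A3D61DC6B1.

0xD93806A3D61DC6B1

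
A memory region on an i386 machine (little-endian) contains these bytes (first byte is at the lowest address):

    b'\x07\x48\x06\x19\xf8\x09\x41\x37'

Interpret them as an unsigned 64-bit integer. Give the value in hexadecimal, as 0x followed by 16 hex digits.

In little-endian order the low byte comes first in memory.
Reassemble most-significant byte first: 37 41 09 F8 19 06 48 07 → 0x374109F819064807.

0x374109F819064807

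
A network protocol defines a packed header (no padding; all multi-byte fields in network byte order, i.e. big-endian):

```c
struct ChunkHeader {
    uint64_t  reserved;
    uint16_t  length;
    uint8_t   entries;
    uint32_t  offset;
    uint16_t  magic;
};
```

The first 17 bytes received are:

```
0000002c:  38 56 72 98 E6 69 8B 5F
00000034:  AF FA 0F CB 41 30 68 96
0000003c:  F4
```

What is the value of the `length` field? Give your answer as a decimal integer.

45050

`length` follows `reserved` (8 bytes), so it starts at byte offset 8 and occupies 2 bytes.
Bytes at offsets 8..9: AF FA.
In big-endian order the high byte comes first in memory.
The bytes are already most-significant first: 0xAFFA.
0xAFFA = 45050.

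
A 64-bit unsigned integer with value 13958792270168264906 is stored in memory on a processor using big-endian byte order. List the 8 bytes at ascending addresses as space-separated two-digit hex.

C1 B7 97 9C E4 D9 10 CA

13958792270168264906 in hexadecimal, padded to 64 bits, is 0xC1B7979CE4D910CA.
Split into bytes (most-significant first): C1 B7 97 9C E4 D9 10 CA.
Big-endian: lowest address holds the most-significant byte.
So the memory order matches the most-significant-first order: C1 B7 97 9C E4 D9 10 CA.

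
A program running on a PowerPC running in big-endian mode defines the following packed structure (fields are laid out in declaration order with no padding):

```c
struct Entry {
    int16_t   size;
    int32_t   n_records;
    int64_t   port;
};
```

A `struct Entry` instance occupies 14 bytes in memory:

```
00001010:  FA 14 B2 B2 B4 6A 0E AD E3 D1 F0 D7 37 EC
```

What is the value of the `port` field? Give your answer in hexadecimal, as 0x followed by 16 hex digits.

0x0EADE3D1F0D737EC

`port` follows `size` (2 B), `n_records` (4 B), so it starts at offset 2 + 4 = 6 and occupies 8 bytes.
Bytes at offsets 6..13: 0E AD E3 D1 F0 D7 37 EC.
Big-endian stores the most-significant byte at the lowest address.
The bytes are already most-significant first: 0x0EADE3D1F0D737EC.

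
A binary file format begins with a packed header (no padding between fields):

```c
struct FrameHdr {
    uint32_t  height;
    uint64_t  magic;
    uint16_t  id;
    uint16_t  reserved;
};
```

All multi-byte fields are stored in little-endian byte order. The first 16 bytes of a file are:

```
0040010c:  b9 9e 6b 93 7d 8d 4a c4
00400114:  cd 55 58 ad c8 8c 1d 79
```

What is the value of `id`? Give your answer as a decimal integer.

36040

`id` follows `height` (4 B), `magic` (8 B), so it starts at offset 4 + 8 = 12 and occupies 2 bytes.
Bytes at offsets 12..13: C8 8C.
Little-endian stores the least-significant byte at the lowest address.
Reassemble most-significant byte first: 8C C8 → 0x8CC8.
0x8CC8 = 36040.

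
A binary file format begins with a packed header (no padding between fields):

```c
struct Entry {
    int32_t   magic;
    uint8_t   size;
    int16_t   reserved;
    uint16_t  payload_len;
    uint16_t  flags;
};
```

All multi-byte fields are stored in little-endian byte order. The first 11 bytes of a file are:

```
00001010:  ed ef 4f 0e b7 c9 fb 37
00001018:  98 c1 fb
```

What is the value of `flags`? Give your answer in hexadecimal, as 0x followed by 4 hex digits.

0xFBC1

`flags` follows `magic` (4 B), `size` (1 B), `reserved` (2 B), `payload_len` (2 B), so it starts at offset 4 + 1 + 2 + 2 = 9 and occupies 2 bytes.
Bytes at offsets 9..10: C1 FB.
In little-endian order the low byte comes first in memory.
Reassemble most-significant byte first: FB C1 → 0xFBC1.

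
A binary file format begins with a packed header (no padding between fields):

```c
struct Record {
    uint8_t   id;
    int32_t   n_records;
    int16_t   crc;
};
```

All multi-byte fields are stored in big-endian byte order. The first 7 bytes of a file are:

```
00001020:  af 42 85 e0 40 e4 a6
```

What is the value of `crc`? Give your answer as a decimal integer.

-7002

`crc` follows `id` (1 B), `n_records` (4 B), so it starts at offset 1 + 4 = 5 and occupies 2 bytes.
Bytes at offsets 5..6: E4 A6.
Big-endian: lowest address holds the most-significant byte.
The bytes are already most-significant first: 0xE4A6.
Top bit is set, so as a signed 16-bit value this is 0xE4A6 − 2^16 = -7002.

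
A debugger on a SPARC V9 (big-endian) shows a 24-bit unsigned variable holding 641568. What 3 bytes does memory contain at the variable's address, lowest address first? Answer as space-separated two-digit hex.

641568 in hexadecimal, padded to 24 bits, is 0x09CA20.
Split into bytes (most-significant first): 09 CA 20.
In big-endian order the high byte comes first in memory.
So the memory order matches the most-significant-first order: 09 CA 20.

09 CA 20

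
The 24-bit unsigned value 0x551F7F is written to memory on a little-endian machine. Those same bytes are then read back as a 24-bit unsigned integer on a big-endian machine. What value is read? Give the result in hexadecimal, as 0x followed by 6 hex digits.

0x7F1F55

Stored little-endian, the bytes at ascending addresses are 7F 1F 55.
Read back as big-endian, the last byte is least significant, giving 0x7F1F55.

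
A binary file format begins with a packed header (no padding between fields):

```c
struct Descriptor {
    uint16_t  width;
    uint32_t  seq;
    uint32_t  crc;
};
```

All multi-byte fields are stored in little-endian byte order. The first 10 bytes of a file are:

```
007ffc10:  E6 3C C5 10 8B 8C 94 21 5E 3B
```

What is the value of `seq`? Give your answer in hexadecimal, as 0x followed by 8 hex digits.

0x8C8B10C5

`seq` follows `width` (2 bytes), so it starts at byte offset 2 and occupies 4 bytes.
Bytes at offsets 2..5: C5 10 8B 8C.
In little-endian order the low byte comes first in memory.
Reassemble most-significant byte first: 8C 8B 10 C5 → 0x8C8B10C5.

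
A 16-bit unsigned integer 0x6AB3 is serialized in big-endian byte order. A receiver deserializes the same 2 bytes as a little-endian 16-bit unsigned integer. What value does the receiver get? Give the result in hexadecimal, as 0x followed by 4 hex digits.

Stored big-endian, the bytes at ascending addresses are 6A B3.
Read back as little-endian, the first byte is least significant, giving 0xB36A.

0xB36A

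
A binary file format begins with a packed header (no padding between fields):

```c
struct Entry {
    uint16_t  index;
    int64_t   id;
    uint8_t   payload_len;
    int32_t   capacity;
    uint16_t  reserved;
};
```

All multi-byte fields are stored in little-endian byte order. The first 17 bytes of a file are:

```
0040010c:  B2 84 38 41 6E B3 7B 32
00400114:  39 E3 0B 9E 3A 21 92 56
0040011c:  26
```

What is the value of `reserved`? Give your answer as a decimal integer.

`reserved` follows `index` (2 B), `id` (8 B), `payload_len` (1 B), `capacity` (4 B), so it starts at offset 2 + 8 + 1 + 4 = 15 and occupies 2 bytes.
Bytes at offsets 15..16: 56 26.
In little-endian order the low byte comes first in memory.
Reassemble most-significant byte first: 26 56 → 0x2656.
0x2656 = 9814.

9814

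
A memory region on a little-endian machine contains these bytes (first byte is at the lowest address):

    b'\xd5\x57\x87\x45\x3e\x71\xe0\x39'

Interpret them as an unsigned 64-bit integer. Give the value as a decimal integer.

Little-endian: lowest address holds the least-significant byte.
Reassemble most-significant byte first: 39 E0 71 3E 45 87 57 D5 → 0x39E0713E458757D5.
0x39E0713E458757D5 = 4170457767213488085.

4170457767213488085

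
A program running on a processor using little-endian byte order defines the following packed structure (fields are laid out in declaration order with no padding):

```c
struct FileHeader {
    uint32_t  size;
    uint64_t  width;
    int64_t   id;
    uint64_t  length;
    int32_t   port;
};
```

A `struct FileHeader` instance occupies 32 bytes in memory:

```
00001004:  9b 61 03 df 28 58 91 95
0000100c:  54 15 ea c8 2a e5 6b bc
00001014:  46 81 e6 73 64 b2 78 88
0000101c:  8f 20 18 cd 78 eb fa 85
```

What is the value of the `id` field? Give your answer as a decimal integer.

`id` follows `size` (4 B), `width` (8 B), so it starts at offset 4 + 8 = 12 and occupies 8 bytes.
Bytes at offsets 12..19: 2A E5 6B BC 46 81 E6 73.
Little-endian stores the least-significant byte at the lowest address.
Reassemble most-significant byte first: 73 E6 81 46 BC 6B E5 2A → 0x73E68146BC6BE52A.
0x73E68146BC6BE52A = 8351504699814044970.

8351504699814044970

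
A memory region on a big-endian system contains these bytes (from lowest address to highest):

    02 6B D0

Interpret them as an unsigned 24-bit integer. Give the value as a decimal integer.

158672

Big-endian stores the most-significant byte at the lowest address.
The bytes are already most-significant first: 0x026BD0.
0x026BD0 = 158672.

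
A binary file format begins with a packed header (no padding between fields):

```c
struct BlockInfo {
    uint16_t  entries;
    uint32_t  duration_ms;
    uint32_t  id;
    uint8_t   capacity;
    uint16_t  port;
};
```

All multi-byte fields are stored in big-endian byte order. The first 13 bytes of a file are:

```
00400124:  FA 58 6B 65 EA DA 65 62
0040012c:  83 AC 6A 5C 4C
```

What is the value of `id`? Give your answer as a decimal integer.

`id` follows `entries` (2 B), `duration_ms` (4 B), so it starts at offset 2 + 4 = 6 and occupies 4 bytes.
Bytes at offsets 6..9: 65 62 83 AC.
Big-endian: lowest address holds the most-significant byte.
The bytes are already most-significant first: 0x656283AC.
0x656283AC = 1700955052.

1700955052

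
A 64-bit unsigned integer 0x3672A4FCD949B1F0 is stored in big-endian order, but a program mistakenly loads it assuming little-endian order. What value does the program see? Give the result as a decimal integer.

Stored big-endian, the bytes at ascending addresses are 36 72 A4 FC D9 49 B1 F0.
Read back as little-endian, the first byte is least significant, giving 0xF0B149D9FCA47236.
0xF0B149D9FCA47236 = 17343724840575857206.

17343724840575857206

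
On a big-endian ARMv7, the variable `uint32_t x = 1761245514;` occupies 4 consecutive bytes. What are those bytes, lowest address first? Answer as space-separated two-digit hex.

1761245514 in hexadecimal, padded to 32 bits, is 0x68FA794A.
Split into bytes (most-significant first): 68 FA 79 4A.
Big-endian: lowest address holds the most-significant byte.
So the memory order matches the most-significant-first order: 68 FA 79 4A.

68 FA 79 4A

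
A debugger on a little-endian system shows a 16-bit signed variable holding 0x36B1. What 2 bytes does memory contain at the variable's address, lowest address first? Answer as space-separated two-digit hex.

B1 36

Split into bytes (most-significant first): 36 B1.
Little-endian: lowest address holds the least-significant byte.
So at ascending addresses the bytes are B1 36.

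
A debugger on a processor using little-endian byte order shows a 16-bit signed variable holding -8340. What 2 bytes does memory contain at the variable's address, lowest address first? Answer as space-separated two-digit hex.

Two's complement of -8340 in 16 bits: 8340 = 0x2094; invert → 0xDF6B; add 1 → 0xDF6C.
Split into bytes (most-significant first): DF 6C.
Little-endian stores the least-significant byte at the lowest address.
So at ascending addresses the bytes are 6C DF.

6C DF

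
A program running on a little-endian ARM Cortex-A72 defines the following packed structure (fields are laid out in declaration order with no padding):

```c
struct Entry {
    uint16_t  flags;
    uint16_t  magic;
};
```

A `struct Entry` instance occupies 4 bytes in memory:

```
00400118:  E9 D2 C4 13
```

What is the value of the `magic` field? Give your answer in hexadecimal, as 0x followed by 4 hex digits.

`magic` follows `flags` (2 bytes), so it starts at byte offset 2 and occupies 2 bytes.
Bytes at offsets 2..3: C4 13.
In little-endian order the low byte comes first in memory.
Reassemble most-significant byte first: 13 C4 → 0x13C4.

0x13C4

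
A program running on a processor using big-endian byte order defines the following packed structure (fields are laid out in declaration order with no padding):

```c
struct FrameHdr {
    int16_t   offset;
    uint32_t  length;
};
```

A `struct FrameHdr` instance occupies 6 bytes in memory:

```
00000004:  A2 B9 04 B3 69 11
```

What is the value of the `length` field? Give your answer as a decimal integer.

78866705

`length` follows `offset` (2 bytes), so it starts at byte offset 2 and occupies 4 bytes.
Bytes at offsets 2..5: 04 B3 69 11.
Big-endian stores the most-significant byte at the lowest address.
The bytes are already most-significant first: 0x04B36911.
0x04B36911 = 78866705.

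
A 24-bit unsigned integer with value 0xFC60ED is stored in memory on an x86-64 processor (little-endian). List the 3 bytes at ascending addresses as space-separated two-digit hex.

ED 60 FC

Split into bytes (most-significant first): FC 60 ED.
Little-endian stores the least-significant byte at the lowest address.
So at ascending addresses the bytes are ED 60 FC.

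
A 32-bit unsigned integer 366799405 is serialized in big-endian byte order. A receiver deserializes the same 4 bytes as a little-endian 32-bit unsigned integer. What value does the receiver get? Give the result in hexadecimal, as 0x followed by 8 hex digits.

0x2DEADC15

366799405 in 32-bit hexadecimal is 0x15DCEA2D.
Stored big-endian, the bytes at ascending addresses are 15 DC EA 2D.
Read back as little-endian, the first byte is least significant, giving 0x2DEADC15.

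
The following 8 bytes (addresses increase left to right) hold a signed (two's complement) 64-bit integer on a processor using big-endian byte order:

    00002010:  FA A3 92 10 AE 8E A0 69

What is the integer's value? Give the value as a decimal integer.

-386304542678015895

Big-endian stores the most-significant byte at the lowest address.
The bytes are already most-significant first: 0xFAA39210AE8EA069.
Top bit is set, so as a signed 64-bit value this is 0xFAA39210AE8EA069 − 2^64 = -386304542678015895.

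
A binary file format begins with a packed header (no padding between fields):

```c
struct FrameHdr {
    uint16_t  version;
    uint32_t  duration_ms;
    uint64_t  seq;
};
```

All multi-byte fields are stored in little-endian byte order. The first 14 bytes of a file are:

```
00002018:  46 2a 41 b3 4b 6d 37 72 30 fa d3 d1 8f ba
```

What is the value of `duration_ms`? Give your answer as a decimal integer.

`duration_ms` follows `version` (2 bytes), so it starts at byte offset 2 and occupies 4 bytes.
Bytes at offsets 2..5: 41 B3 4B 6D.
In little-endian order the low byte comes first in memory.
Reassemble most-significant byte first: 6D 4B B3 41 → 0x6D4BB341.
0x6D4BB341 = 1833677633.

1833677633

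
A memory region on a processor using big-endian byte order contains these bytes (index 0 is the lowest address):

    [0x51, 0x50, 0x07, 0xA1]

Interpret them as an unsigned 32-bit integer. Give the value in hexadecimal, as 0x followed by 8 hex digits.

In big-endian order the high byte comes first in memory.
The bytes are already most-significant first: 0x515007A1.

0x515007A1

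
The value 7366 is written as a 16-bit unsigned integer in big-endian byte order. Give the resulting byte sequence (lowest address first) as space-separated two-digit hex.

1C C6

7366 in hexadecimal, padded to 16 bits, is 0x1CC6.
Split into bytes (most-significant first): 1C C6.
Big-endian: lowest address holds the most-significant byte.
So the memory order matches the most-significant-first order: 1C C6.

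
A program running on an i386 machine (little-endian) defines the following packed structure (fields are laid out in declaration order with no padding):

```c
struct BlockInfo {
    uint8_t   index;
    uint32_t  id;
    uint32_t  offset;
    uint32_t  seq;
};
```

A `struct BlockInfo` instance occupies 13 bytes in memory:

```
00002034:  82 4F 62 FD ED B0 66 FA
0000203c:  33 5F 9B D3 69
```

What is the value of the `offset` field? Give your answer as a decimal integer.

`offset` follows `index` (1 B), `id` (4 B), so it starts at offset 1 + 4 = 5 and occupies 4 bytes.
Bytes at offsets 5..8: B0 66 FA 33.
Little-endian: lowest address holds the least-significant byte.
Reassemble most-significant byte first: 33 FA 66 B0 → 0x33FA66B0.
0x33FA66B0 = 872048304.

872048304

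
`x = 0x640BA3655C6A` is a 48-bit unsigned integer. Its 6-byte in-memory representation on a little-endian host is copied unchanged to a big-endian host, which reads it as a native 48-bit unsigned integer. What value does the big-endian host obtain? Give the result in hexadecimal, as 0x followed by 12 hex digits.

Stored little-endian, the bytes at ascending addresses are 6A 5C 65 A3 0B 64.
Read back as big-endian, the last byte is least significant, giving 0x6A5C65A30B64.

0x6A5C65A30B64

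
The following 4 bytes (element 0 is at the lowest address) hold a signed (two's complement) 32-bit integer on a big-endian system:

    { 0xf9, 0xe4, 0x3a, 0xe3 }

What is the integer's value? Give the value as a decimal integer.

-102483229

Big-endian stores the most-significant byte at the lowest address.
The bytes are already most-significant first: 0xF9E43AE3.
Top bit is set, so as a signed 32-bit value this is 0xF9E43AE3 − 2^32 = -102483229.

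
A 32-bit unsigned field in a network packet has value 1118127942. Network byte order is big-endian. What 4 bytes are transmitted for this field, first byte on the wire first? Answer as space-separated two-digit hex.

42 A5 47 46

1118127942 in hexadecimal, padded to 32 bits, is 0x42A54746.
Split into bytes (most-significant first): 42 A5 47 46.
Big-endian stores the most-significant byte at the lowest address.
So the memory order matches the most-significant-first order: 42 A5 47 46.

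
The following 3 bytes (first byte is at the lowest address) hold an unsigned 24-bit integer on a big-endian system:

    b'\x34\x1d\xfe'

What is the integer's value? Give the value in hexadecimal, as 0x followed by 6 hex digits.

0x341DFE

In big-endian order the high byte comes first in memory.
The bytes are already most-significant first: 0x341DFE.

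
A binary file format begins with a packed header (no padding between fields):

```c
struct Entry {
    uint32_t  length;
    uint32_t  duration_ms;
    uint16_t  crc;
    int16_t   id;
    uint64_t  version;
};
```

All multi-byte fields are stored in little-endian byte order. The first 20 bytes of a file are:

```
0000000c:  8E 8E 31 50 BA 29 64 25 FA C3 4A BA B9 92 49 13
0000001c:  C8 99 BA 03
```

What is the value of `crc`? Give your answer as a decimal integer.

50170

`crc` follows `length` (4 B), `duration_ms` (4 B), so it starts at offset 4 + 4 = 8 and occupies 2 bytes.
Bytes at offsets 8..9: FA C3.
In little-endian order the low byte comes first in memory.
Reassemble most-significant byte first: C3 FA → 0xC3FA.
0xC3FA = 50170.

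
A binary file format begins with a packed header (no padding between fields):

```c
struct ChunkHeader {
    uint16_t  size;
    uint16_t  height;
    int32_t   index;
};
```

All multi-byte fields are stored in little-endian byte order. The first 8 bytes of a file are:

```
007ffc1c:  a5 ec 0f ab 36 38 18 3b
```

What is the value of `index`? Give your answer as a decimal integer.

`index` follows `size` (2 B), `height` (2 B), so it starts at offset 2 + 2 = 4 and occupies 4 bytes.
Bytes at offsets 4..7: 36 38 18 3B.
Little-endian: lowest address holds the least-significant byte.
Reassemble most-significant byte first: 3B 18 38 36 → 0x3B183836.
0x3B183836 = 991442998.

991442998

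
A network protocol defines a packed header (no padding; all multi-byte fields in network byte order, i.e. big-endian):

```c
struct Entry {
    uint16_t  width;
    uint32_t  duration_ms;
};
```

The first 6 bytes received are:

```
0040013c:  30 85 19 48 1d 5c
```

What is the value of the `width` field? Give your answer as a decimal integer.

`width` is the first field, at byte offset 0, occupying 2 bytes.
Bytes at offsets 0..1: 30 85.
Big-endian: lowest address holds the most-significant byte.
The bytes are already most-significant first: 0x3085.
0x3085 = 12421.

12421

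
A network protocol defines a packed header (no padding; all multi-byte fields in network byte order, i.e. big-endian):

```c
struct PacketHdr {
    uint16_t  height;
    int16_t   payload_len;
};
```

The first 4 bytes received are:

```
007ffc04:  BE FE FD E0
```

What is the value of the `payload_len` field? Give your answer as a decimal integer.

`payload_len` follows `height` (2 bytes), so it starts at byte offset 2 and occupies 2 bytes.
Bytes at offsets 2..3: FD E0.
Big-endian: lowest address holds the most-significant byte.
The bytes are already most-significant first: 0xFDE0.
Top bit is set, so as a signed 16-bit value this is 0xFDE0 − 2^16 = -544.

-544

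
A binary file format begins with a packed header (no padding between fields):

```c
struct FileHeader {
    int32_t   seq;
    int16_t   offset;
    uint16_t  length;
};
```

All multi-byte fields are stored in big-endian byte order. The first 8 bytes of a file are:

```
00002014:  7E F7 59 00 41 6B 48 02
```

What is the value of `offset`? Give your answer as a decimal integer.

`offset` follows `seq` (4 bytes), so it starts at byte offset 4 and occupies 2 bytes.
Bytes at offsets 4..5: 41 6B.
Big-endian: lowest address holds the most-significant byte.
The bytes are already most-significant first: 0x416B.
0x416B = 16747.

16747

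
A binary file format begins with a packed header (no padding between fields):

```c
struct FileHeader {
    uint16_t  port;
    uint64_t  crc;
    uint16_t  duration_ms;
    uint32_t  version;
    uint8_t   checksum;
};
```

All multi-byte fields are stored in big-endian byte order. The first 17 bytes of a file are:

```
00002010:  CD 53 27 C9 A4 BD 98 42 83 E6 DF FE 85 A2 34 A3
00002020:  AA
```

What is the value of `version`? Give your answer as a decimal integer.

`version` follows `port` (2 B), `crc` (8 B), `duration_ms` (2 B), so it starts at offset 2 + 8 + 2 = 12 and occupies 4 bytes.
Bytes at offsets 12..15: 85 A2 34 A3.
In big-endian order the high byte comes first in memory.
The bytes are already most-significant first: 0x85A234A3.
0x85A234A3 = 2242000035.

2242000035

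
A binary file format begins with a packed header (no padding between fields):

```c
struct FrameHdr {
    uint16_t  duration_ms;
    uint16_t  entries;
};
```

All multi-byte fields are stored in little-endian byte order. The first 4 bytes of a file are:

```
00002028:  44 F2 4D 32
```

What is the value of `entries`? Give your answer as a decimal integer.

`entries` follows `duration_ms` (2 bytes), so it starts at byte offset 2 and occupies 2 bytes.
Bytes at offsets 2..3: 4D 32.
Little-endian stores the least-significant byte at the lowest address.
Reassemble most-significant byte first: 32 4D → 0x324D.
0x324D = 12877.

12877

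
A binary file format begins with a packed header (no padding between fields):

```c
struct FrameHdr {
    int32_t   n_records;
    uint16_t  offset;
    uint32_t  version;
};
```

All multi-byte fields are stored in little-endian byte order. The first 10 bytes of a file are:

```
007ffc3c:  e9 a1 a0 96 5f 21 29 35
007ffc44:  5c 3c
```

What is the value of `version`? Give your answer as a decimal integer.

`version` follows `n_records` (4 B), `offset` (2 B), so it starts at offset 4 + 2 = 6 and occupies 4 bytes.
Bytes at offsets 6..9: 29 35 5C 3C.
Little-endian: lowest address holds the least-significant byte.
Reassemble most-significant byte first: 3C 5C 35 29 → 0x3C5C3529.
0x3C5C3529 = 1012675881.

1012675881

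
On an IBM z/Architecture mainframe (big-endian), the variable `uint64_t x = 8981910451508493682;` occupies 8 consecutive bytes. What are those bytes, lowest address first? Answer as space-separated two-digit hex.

7C A6 27 F7 AA 88 3D 72

8981910451508493682 in hexadecimal, padded to 64 bits, is 0x7CA627F7AA883D72.
Split into bytes (most-significant first): 7C A6 27 F7 AA 88 3D 72.
In big-endian order the high byte comes first in memory.
So the memory order matches the most-significant-first order: 7C A6 27 F7 AA 88 3D 72.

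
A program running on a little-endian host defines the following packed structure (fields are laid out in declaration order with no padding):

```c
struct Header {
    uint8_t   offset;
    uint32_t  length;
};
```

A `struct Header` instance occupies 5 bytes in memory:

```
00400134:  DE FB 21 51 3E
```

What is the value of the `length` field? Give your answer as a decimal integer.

1045504507

`length` follows `offset` (1 byte), so it starts at byte offset 1 and occupies 4 bytes.
Bytes at offsets 1..4: FB 21 51 3E.
In little-endian order the low byte comes first in memory.
Reassemble most-significant byte first: 3E 51 21 FB → 0x3E5121FB.
0x3E5121FB = 1045504507.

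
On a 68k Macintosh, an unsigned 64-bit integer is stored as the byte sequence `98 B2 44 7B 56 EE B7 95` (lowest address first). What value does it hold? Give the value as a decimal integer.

In big-endian order the high byte comes first in memory.
The bytes are already most-significant first: 0x98B2447B56EEB795.
0x98B2447B56EEB795 = 11002932136149694357.

11002932136149694357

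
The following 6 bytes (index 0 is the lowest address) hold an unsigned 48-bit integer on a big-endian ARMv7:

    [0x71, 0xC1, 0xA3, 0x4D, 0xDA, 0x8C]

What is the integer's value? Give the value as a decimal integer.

125076482415244

Big-endian stores the most-significant byte at the lowest address.
The bytes are already most-significant first: 0x71C1A34DDA8C.
0x71C1A34DDA8C = 125076482415244.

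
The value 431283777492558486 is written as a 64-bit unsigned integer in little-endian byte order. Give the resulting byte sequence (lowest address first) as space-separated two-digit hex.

96 22 D5 82 4F 3A FC 05

431283777492558486 in hexadecimal, padded to 64 bits, is 0x05FC3A4F82D52296.
Split into bytes (most-significant first): 05 FC 3A 4F 82 D5 22 96.
Little-endian stores the least-significant byte at the lowest address.
So at ascending addresses the bytes are 96 22 D5 82 4F 3A FC 05.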